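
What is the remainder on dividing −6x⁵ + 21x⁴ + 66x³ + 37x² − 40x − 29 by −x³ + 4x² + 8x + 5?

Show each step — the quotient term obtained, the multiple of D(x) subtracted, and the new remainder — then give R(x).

R(x) = 7x² − 7x + 1

Step 1: lead(−6x⁵ + 21x⁴ + 66x³ + 37x² − 40x − 29) ÷ lead(D) = −6x⁵ ÷ −x³ = 6x². Subtract (6x²)·D = −6x⁵ + 24x⁴ + 48x³ + 30x². Remainder: −3x⁴ + 18x³ + 7x² − 40x − 29.
Step 2: lead(−3x⁴ + 18x³ + 7x² − 40x − 29) ÷ lead(D) = −3x⁴ ÷ −x³ = 3x. Subtract (3x)·D = −3x⁴ + 12x³ + 24x² + 15x. Remainder: 6x³ − 17x² − 55x − 29.
Step 3: lead(6x³ − 17x² − 55x − 29) ÷ lead(D) = 6x³ ÷ −x³ = −6. Subtract (−6)·D = 6x³ − 24x² − 48x − 30. Remainder: 7x² − 7x + 1.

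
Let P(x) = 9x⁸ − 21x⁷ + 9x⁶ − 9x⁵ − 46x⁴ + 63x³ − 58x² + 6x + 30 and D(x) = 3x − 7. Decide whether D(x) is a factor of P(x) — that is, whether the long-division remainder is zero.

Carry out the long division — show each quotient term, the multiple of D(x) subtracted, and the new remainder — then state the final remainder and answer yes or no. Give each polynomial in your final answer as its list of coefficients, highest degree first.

Step 1: lead(9x⁸ − 21x⁷ + 9x⁶ − 9x⁵ − 46x⁴ + 63x³ − 58x² + 6x + 30) ÷ lead(D) = 9x⁸ ÷ 3x = 3x⁷. Subtract (3x⁷)·D = 9x⁸ − 21x⁷. Remainder: 9x⁶ − 9x⁵ − 46x⁴ + 63x³ − 58x² + 6x + 30.
Step 2: lead(9x⁶ − 9x⁵ − 46x⁴ + 63x³ − 58x² + 6x + 30) ÷ lead(D) = 9x⁶ ÷ 3x = 3x⁵. Subtract (3x⁵)·D = 9x⁶ − 21x⁵. Remainder: 12x⁵ − 46x⁴ + 63x³ − 58x² + 6x + 30.
Step 3: lead(12x⁵ − 46x⁴ + 63x³ − 58x² + 6x + 30) ÷ lead(D) = 12x⁵ ÷ 3x = 4x⁴. Subtract (4x⁴)·D = 12x⁵ − 28x⁴. Remainder: −18x⁴ + 63x³ − 58x² + 6x + 30.
Step 4: lead(−18x⁴ + 63x³ − 58x² + 6x + 30) ÷ lead(D) = −18x⁴ ÷ 3x = −6x³. Subtract (−6x³)·D = −18x⁴ + 42x³. Remainder: 21x³ − 58x² + 6x + 30.
Step 5: lead(21x³ − 58x² + 6x + 30) ÷ lead(D) = 21x³ ÷ 3x = 7x². Subtract (7x²)·D = 21x³ − 49x². Remainder: −9x² + 6x + 30.
Step 6: lead(−9x² + 6x + 30) ÷ lead(D) = −9x² ÷ 3x = −3x. Subtract (−3x)·D = −9x² + 21x. Remainder: −15x + 30.
Step 7: lead(−15x + 30) ÷ lead(D) = −15x ÷ 3x = −5. Subtract (−5)·D = −15x + 35. Remainder: −5.

R = [-5], so D(x) is not a factor of P(x). no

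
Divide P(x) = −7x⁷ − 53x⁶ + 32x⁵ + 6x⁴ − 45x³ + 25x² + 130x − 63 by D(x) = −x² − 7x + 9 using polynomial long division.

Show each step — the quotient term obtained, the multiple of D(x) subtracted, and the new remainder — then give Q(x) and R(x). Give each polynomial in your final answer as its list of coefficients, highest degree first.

Step 1: lead(−7x⁷ − 53x⁶ + 32x⁵ + 6x⁴ − 45x³ + 25x² + 130x − 63) ÷ lead(D) = −7x⁷ ÷ −x² = 7x⁵. Subtract (7x⁵)·D = −7x⁷ − 49x⁶ + 63x⁵. Remainder: −4x⁶ − 31x⁵ + 6x⁴ − 45x³ + 25x² + 130x − 63.
Step 2: lead(−4x⁶ − 31x⁵ + 6x⁴ − 45x³ + 25x² + 130x − 63) ÷ lead(D) = −4x⁶ ÷ −x² = 4x⁴. Subtract (4x⁴)·D = −4x⁶ − 28x⁵ + 36x⁴. Remainder: −3x⁵ − 30x⁴ − 45x³ + 25x² + 130x − 63.
Step 3: lead(−3x⁵ − 30x⁴ − 45x³ + 25x² + 130x − 63) ÷ lead(D) = −3x⁵ ÷ −x² = 3x³. Subtract (3x³)·D = −3x⁵ − 21x⁴ + 27x³. Remainder: −9x⁴ − 72x³ + 25x² + 130x − 63.
Step 4: lead(−9x⁴ − 72x³ + 25x² + 130x − 63) ÷ lead(D) = −9x⁴ ÷ −x² = 9x². Subtract (9x²)·D = −9x⁴ − 63x³ + 81x². Remainder: −9x³ − 56x² + 130x − 63.
Step 5: lead(−9x³ − 56x² + 130x − 63) ÷ lead(D) = −9x³ ÷ −x² = 9x. Subtract (9x)·D = −9x³ − 63x² + 81x. Remainder: 7x² + 49x − 63.
Step 6: lead(7x² + 49x − 63) ÷ lead(D) = 7x² ÷ −x² = −7. Subtract (−7)·D = 7x² + 49x − 63. Remainder: 0.

Q = [7, 4, 3, 9, 9, -7]; R = [0]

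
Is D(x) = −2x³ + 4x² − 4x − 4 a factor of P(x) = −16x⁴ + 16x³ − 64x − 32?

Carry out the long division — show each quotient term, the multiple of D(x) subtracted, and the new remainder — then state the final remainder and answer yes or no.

R(x) = 0, so D(x) is a factor of P(x). yes

Step 1: lead(−16x⁴ + 16x³ − 64x − 32) ÷ lead(D) = −16x⁴ ÷ −2x³ = 8x. Subtract (8x)·D = −16x⁴ + 32x³ − 32x² − 32x. Remainder: −16x³ + 32x² − 32x − 32.
Step 2: lead(−16x³ + 32x² − 32x − 32) ÷ lead(D) = −16x³ ÷ −2x³ = 8. Subtract (8)·D = −16x³ + 32x² − 32x − 32. Remainder: 0.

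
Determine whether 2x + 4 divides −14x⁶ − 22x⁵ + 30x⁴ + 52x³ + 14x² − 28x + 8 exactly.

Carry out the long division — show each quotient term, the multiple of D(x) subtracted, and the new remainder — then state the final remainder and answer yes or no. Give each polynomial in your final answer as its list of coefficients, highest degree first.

Step 1: lead(−14x⁶ − 22x⁵ + 30x⁴ + 52x³ + 14x² − 28x + 8) ÷ lead(D) = −14x⁶ ÷ 2x = −7x⁵. Subtract (−7x⁵)·D = −14x⁶ − 28x⁵. Remainder: 6x⁵ + 30x⁴ + 52x³ + 14x² − 28x + 8.
Step 2: lead(6x⁵ + 30x⁴ + 52x³ + 14x² − 28x + 8) ÷ lead(D) = 6x⁵ ÷ 2x = 3x⁴. Subtract (3x⁴)·D = 6x⁵ + 12x⁴. Remainder: 18x⁴ + 52x³ + 14x² − 28x + 8.
Step 3: lead(18x⁴ + 52x³ + 14x² − 28x + 8) ÷ lead(D) = 18x⁴ ÷ 2x = 9x³. Subtract (9x³)·D = 18x⁴ + 36x³. Remainder: 16x³ + 14x² − 28x + 8.
Step 4: lead(16x³ + 14x² − 28x + 8) ÷ lead(D) = 16x³ ÷ 2x = 8x². Subtract (8x²)·D = 16x³ + 32x². Remainder: −18x² − 28x + 8.
Step 5: lead(−18x² − 28x + 8) ÷ lead(D) = −18x² ÷ 2x = −9x. Subtract (−9x)·D = −18x² − 36x. Remainder: 8x + 8.
Step 6: lead(8x + 8) ÷ lead(D) = 8x ÷ 2x = 4. Subtract (4)·D = 8x + 16. Remainder: −8.

R = [-8], so D(x) is not a factor of P(x). no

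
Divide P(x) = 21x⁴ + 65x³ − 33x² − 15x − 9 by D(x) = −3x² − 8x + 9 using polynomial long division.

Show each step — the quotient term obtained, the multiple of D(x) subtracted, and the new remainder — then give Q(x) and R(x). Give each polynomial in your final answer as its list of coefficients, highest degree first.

Q = [-7, -3, -2]; R = [-4, 9]

Step 1: lead(21x⁴ + 65x³ − 33x² − 15x − 9) ÷ lead(D) = 21x⁴ ÷ −3x² = −7x². Subtract (−7x²)·D = 21x⁴ + 56x³ − 63x². Remainder: 9x³ + 30x² − 15x − 9.
Step 2: lead(9x³ + 30x² − 15x − 9) ÷ lead(D) = 9x³ ÷ −3x² = −3x. Subtract (−3x)·D = 9x³ + 24x² − 27x. Remainder: 6x² + 12x − 9.
Step 3: lead(6x² + 12x − 9) ÷ lead(D) = 6x² ÷ −3x² = −2. Subtract (−2)·D = 6x² + 16x − 18. Remainder: −4x + 9.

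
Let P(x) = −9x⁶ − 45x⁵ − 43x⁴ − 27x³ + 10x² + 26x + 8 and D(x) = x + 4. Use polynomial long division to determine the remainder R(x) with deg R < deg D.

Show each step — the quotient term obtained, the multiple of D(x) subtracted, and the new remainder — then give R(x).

R(x) = 0

Step 1: lead(−9x⁶ − 45x⁵ − 43x⁴ − 27x³ + 10x² + 26x + 8) ÷ lead(D) = −9x⁶ ÷ x = −9x⁵. Subtract (−9x⁵)·D = −9x⁶ − 36x⁵. Remainder: −9x⁵ − 43x⁴ − 27x³ + 10x² + 26x + 8.
Step 2: lead(−9x⁵ − 43x⁴ − 27x³ + 10x² + 26x + 8) ÷ lead(D) = −9x⁵ ÷ x = −9x⁴. Subtract (−9x⁴)·D = −9x⁵ − 36x⁴. Remainder: −7x⁴ − 27x³ + 10x² + 26x + 8.
Step 3: lead(−7x⁴ − 27x³ + 10x² + 26x + 8) ÷ lead(D) = −7x⁴ ÷ x = −7x³. Subtract (−7x³)·D = −7x⁴ − 28x³. Remainder: x³ + 10x² + 26x + 8.
Step 4: lead(x³ + 10x² + 26x + 8) ÷ lead(D) = x³ ÷ x = x². Subtract (x²)·D = x³ + 4x². Remainder: 6x² + 26x + 8.
Step 5: lead(6x² + 26x + 8) ÷ lead(D) = 6x² ÷ x = 6x. Subtract (6x)·D = 6x² + 24x. Remainder: 2x + 8.
Step 6: lead(2x + 8) ÷ lead(D) = 2x ÷ x = 2. Subtract (2)·D = 2x + 8. Remainder: 0.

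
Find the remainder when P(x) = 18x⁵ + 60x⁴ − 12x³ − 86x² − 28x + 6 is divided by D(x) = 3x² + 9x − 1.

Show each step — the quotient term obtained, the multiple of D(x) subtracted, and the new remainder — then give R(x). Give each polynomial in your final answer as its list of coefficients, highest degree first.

Step 1: lead(18x⁵ + 60x⁴ − 12x³ − 86x² − 28x + 6) ÷ lead(D) = 18x⁵ ÷ 3x² = 6x³. Subtract (6x³)·D = 18x⁵ + 54x⁴ − 6x³. Remainder: 6x⁴ − 6x³ − 86x² − 28x + 6.
Step 2: lead(6x⁴ − 6x³ − 86x² − 28x + 6) ÷ lead(D) = 6x⁴ ÷ 3x² = 2x². Subtract (2x²)·D = 6x⁴ + 18x³ − 2x². Remainder: −24x³ − 84x² − 28x + 6.
Step 3: lead(−24x³ − 84x² − 28x + 6) ÷ lead(D) = −24x³ ÷ 3x² = −8x. Subtract (−8x)·D = −24x³ − 72x² + 8x. Remainder: −12x² − 36x + 6.
Step 4: lead(−12x² − 36x + 6) ÷ lead(D) = −12x² ÷ 3x² = −4. Subtract (−4)·D = −12x² − 36x + 4. Remainder: 2.

R = [2]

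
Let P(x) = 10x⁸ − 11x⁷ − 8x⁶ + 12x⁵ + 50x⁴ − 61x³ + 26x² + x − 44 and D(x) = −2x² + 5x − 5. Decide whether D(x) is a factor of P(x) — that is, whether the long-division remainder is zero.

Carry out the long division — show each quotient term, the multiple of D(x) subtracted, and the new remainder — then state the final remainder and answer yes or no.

Step 1: lead(10x⁸ − 11x⁷ − 8x⁶ + 12x⁵ + 50x⁴ − 61x³ + 26x² + x − 44) ÷ lead(D) = 10x⁸ ÷ −2x² = −5x⁶. Subtract (−5x⁶)·D = 10x⁸ − 25x⁷ + 25x⁶. Remainder: 14x⁷ − 33x⁶ + 12x⁵ + 50x⁴ − 61x³ + 26x² + x − 44.
Step 2: lead(14x⁷ − 33x⁶ + 12x⁵ + 50x⁴ − 61x³ + 26x² + x − 44) ÷ lead(D) = 14x⁷ ÷ −2x² = −7x⁵. Subtract (−7x⁵)·D = 14x⁷ − 35x⁶ + 35x⁵. Remainder: 2x⁶ − 23x⁵ + 50x⁴ − 61x³ + 26x² + x − 44.
Step 3: lead(2x⁶ − 23x⁵ + 50x⁴ − 61x³ + 26x² + x − 44) ÷ lead(D) = 2x⁶ ÷ −2x² = −x⁴. Subtract (−x⁴)·D = 2x⁶ − 5x⁵ + 5x⁴. Remainder: −18x⁵ + 45x⁴ − 61x³ + 26x² + x − 44.
Step 4: lead(−18x⁵ + 45x⁴ − 61x³ + 26x² + x − 44) ÷ lead(D) = −18x⁵ ÷ −2x² = 9x³. Subtract (9x³)·D = −18x⁵ + 45x⁴ − 45x³. Remainder: −16x³ + 26x² + x − 44.
Step 5: lead(−16x³ + 26x² + x − 44) ÷ lead(D) = −16x³ ÷ −2x² = 8x. Subtract (8x)·D = −16x³ + 40x² − 40x. Remainder: −14x² + 41x − 44.
Step 6: lead(−14x² + 41x − 44) ÷ lead(D) = −14x² ÷ −2x² = 7. Subtract (7)·D = −14x² + 35x − 35. Remainder: 6x − 9.

R(x) = 6x − 9, so D(x) is not a factor of P(x). no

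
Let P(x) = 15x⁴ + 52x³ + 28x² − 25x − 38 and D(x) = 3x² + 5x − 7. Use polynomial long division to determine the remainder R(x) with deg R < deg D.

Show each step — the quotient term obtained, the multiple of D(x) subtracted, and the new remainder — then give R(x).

R(x) = 8x + 4

Step 1: lead(15x⁴ + 52x³ + 28x² − 25x − 38) ÷ lead(D) = 15x⁴ ÷ 3x² = 5x². Subtract (5x²)·D = 15x⁴ + 25x³ − 35x². Remainder: 27x³ + 63x² − 25x − 38.
Step 2: lead(27x³ + 63x² − 25x − 38) ÷ lead(D) = 27x³ ÷ 3x² = 9x. Subtract (9x)·D = 27x³ + 45x² − 63x. Remainder: 18x² + 38x − 38.
Step 3: lead(18x² + 38x − 38) ÷ lead(D) = 18x² ÷ 3x² = 6. Subtract (6)·D = 18x² + 30x − 42. Remainder: 8x + 4.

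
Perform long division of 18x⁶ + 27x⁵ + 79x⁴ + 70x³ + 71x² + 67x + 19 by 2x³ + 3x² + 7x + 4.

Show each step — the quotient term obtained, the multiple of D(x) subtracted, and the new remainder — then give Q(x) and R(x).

Q(x) = 9x³ + 8x + 5; R(x) = −1

Step 1: lead(18x⁶ + 27x⁵ + 79x⁴ + 70x³ + 71x² + 67x + 19) ÷ lead(D) = 18x⁶ ÷ 2x³ = 9x³. Subtract (9x³)·D = 18x⁶ + 27x⁵ + 63x⁴ + 36x³. Remainder: 16x⁴ + 34x³ + 71x² + 67x + 19.
Step 2: lead(16x⁴ + 34x³ + 71x² + 67x + 19) ÷ lead(D) = 16x⁴ ÷ 2x³ = 8x. Subtract (8x)·D = 16x⁴ + 24x³ + 56x² + 32x. Remainder: 10x³ + 15x² + 35x + 19.
Step 3: lead(10x³ + 15x² + 35x + 19) ÷ lead(D) = 10x³ ÷ 2x³ = 5. Subtract (5)·D = 10x³ + 15x² + 35x + 20. Remainder: −1.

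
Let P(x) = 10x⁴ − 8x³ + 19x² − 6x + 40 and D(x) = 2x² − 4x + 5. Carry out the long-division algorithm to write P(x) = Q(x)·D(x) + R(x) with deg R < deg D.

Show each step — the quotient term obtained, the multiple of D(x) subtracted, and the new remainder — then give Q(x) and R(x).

Step 1: lead(10x⁴ − 8x³ + 19x² − 6x + 40) ÷ lead(D) = 10x⁴ ÷ 2x² = 5x². Subtract (5x²)·D = 10x⁴ − 20x³ + 25x². Remainder: 12x³ − 6x² − 6x + 40.
Step 2: lead(12x³ − 6x² − 6x + 40) ÷ lead(D) = 12x³ ÷ 2x² = 6x. Subtract (6x)·D = 12x³ − 24x² + 30x. Remainder: 18x² − 36x + 40.
Step 3: lead(18x² − 36x + 40) ÷ lead(D) = 18x² ÷ 2x² = 9. Subtract (9)·D = 18x² − 36x + 45. Remainder: −5.

Q(x) = 5x² + 6x + 9; R(x) = −5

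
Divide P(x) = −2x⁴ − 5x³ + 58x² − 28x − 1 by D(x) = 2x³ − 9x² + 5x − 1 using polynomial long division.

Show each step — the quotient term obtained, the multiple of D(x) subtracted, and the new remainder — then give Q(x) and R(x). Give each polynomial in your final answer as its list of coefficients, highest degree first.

Q = [-1, -7]; R = [6, -8]

Step 1: lead(−2x⁴ − 5x³ + 58x² − 28x − 1) ÷ lead(D) = −2x⁴ ÷ 2x³ = −x. Subtract (−x)·D = −2x⁴ + 9x³ − 5x² + x. Remainder: −14x³ + 63x² − 29x − 1.
Step 2: lead(−14x³ + 63x² − 29x − 1) ÷ lead(D) = −14x³ ÷ 2x³ = −7. Subtract (−7)·D = −14x³ + 63x² − 35x + 7. Remainder: 6x − 8.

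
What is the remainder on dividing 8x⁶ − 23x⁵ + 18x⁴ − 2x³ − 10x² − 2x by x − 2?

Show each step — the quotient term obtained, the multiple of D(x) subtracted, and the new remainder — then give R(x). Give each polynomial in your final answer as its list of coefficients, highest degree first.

R = [4]

Step 1: lead(8x⁶ − 23x⁵ + 18x⁴ − 2x³ − 10x² − 2x) ÷ lead(D) = 8x⁶ ÷ x = 8x⁵. Subtract (8x⁵)·D = 8x⁶ − 16x⁵. Remainder: −7x⁵ + 18x⁴ − 2x³ − 10x² − 2x.
Step 2: lead(−7x⁵ + 18x⁴ − 2x³ − 10x² − 2x) ÷ lead(D) = −7x⁵ ÷ x = −7x⁴. Subtract (−7x⁴)·D = −7x⁵ + 14x⁴. Remainder: 4x⁴ − 2x³ − 10x² − 2x.
Step 3: lead(4x⁴ − 2x³ − 10x² − 2x) ÷ lead(D) = 4x⁴ ÷ x = 4x³. Subtract (4x³)·D = 4x⁴ − 8x³. Remainder: 6x³ − 10x² − 2x.
Step 4: lead(6x³ − 10x² − 2x) ÷ lead(D) = 6x³ ÷ x = 6x². Subtract (6x²)·D = 6x³ − 12x². Remainder: 2x² − 2x.
Step 5: lead(2x² − 2x) ÷ lead(D) = 2x² ÷ x = 2x. Subtract (2x)·D = 2x² − 4x. Remainder: 2x.
Step 6: lead(2x) ÷ lead(D) = 2x ÷ x = 2. Subtract (2)·D = 2x − 4. Remainder: 4.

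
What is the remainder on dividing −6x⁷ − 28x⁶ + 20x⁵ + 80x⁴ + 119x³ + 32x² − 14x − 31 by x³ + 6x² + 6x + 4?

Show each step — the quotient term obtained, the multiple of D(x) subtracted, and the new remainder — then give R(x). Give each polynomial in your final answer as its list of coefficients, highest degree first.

Step 1: lead(−6x⁷ − 28x⁶ + 20x⁵ + 80x⁴ + 119x³ + 32x² − 14x − 31) ÷ lead(D) = −6x⁷ ÷ x³ = −6x⁴. Subtract (−6x⁴)·D = −6x⁷ − 36x⁶ − 36x⁵ − 24x⁴. Remainder: 8x⁶ + 56x⁵ + 104x⁴ + 119x³ + 32x² − 14x − 31.
Step 2: lead(8x⁶ + 56x⁵ + 104x⁴ + 119x³ + 32x² − 14x − 31) ÷ lead(D) = 8x⁶ ÷ x³ = 8x³. Subtract (8x³)·D = 8x⁶ + 48x⁵ + 48x⁴ + 32x³. Remainder: 8x⁵ + 56x⁴ + 87x³ + 32x² − 14x − 31.
Step 3: lead(8x⁵ + 56x⁴ + 87x³ + 32x² − 14x − 31) ÷ lead(D) = 8x⁵ ÷ x³ = 8x². Subtract (8x²)·D = 8x⁵ + 48x⁴ + 48x³ + 32x². Remainder: 8x⁴ + 39x³ − 14x − 31.
Step 4: lead(8x⁴ + 39x³ − 14x − 31) ÷ lead(D) = 8x⁴ ÷ x³ = 8x. Subtract (8x)·D = 8x⁴ + 48x³ + 48x² + 32x. Remainder: −9x³ − 48x² − 46x − 31.
Step 5: lead(−9x³ − 48x² − 46x − 31) ÷ lead(D) = −9x³ ÷ x³ = −9. Subtract (−9)·D = −9x³ − 54x² − 54x − 36. Remainder: 6x² + 8x + 5.

R = [6, 8, 5]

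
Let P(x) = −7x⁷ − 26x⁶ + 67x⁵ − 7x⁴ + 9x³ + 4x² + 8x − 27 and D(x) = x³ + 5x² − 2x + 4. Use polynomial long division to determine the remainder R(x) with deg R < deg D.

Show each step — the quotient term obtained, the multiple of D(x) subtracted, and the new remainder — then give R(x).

Step 1: lead(−7x⁷ − 26x⁶ + 67x⁵ − 7x⁴ + 9x³ + 4x² + 8x − 27) ÷ lead(D) = −7x⁷ ÷ x³ = −7x⁴. Subtract (−7x⁴)·D = −7x⁷ − 35x⁶ + 14x⁵ − 28x⁴. Remainder: 9x⁶ + 53x⁵ + 21x⁴ + 9x³ + 4x² + 8x − 27.
Step 2: lead(9x⁶ + 53x⁵ + 21x⁴ + 9x³ + 4x² + 8x − 27) ÷ lead(D) = 9x⁶ ÷ x³ = 9x³. Subtract (9x³)·D = 9x⁶ + 45x⁵ − 18x⁴ + 36x³. Remainder: 8x⁵ + 39x⁴ − 27x³ + 4x² + 8x − 27.
Step 3: lead(8x⁵ + 39x⁴ − 27x³ + 4x² + 8x − 27) ÷ lead(D) = 8x⁵ ÷ x³ = 8x². Subtract (8x²)·D = 8x⁵ + 40x⁴ − 16x³ + 32x². Remainder: −x⁴ − 11x³ − 28x² + 8x − 27.
Step 4: lead(−x⁴ − 11x³ − 28x² + 8x − 27) ÷ lead(D) = −x⁴ ÷ x³ = −x. Subtract (−x)·D = −x⁴ − 5x³ + 2x² − 4x. Remainder: −6x³ − 30x² + 12x − 27.
Step 5: lead(−6x³ − 30x² + 12x − 27) ÷ lead(D) = −6x³ ÷ x³ = −6. Subtract (−6)·D = −6x³ − 30x² + 12x − 24. Remainder: −3.

R(x) = −3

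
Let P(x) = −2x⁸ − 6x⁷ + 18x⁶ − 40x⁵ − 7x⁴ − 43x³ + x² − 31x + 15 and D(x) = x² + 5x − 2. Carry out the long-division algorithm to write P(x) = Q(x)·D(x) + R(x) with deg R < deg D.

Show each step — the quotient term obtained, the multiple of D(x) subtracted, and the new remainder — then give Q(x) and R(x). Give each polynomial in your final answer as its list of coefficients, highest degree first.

Step 1: lead(−2x⁸ − 6x⁷ + 18x⁶ − 40x⁵ − 7x⁴ − 43x³ + x² − 31x + 15) ÷ lead(D) = −2x⁸ ÷ x² = −2x⁶. Subtract (−2x⁶)·D = −2x⁸ − 10x⁷ + 4x⁶. Remainder: 4x⁷ + 14x⁶ − 40x⁵ − 7x⁴ − 43x³ + x² − 31x + 15.
Step 2: lead(4x⁷ + 14x⁶ − 40x⁵ − 7x⁴ − 43x³ + x² − 31x + 15) ÷ lead(D) = 4x⁷ ÷ x² = 4x⁵. Subtract (4x⁵)·D = 4x⁷ + 20x⁶ − 8x⁵. Remainder: −6x⁶ − 32x⁵ − 7x⁴ − 43x³ + x² − 31x + 15.
Step 3: lead(−6x⁶ − 32x⁵ − 7x⁴ − 43x³ + x² − 31x + 15) ÷ lead(D) = −6x⁶ ÷ x² = −6x⁴. Subtract (−6x⁴)·D = −6x⁶ − 30x⁵ + 12x⁴. Remainder: −2x⁵ − 19x⁴ − 43x³ + x² − 31x + 15.
Step 4: lead(−2x⁵ − 19x⁴ − 43x³ + x² − 31x + 15) ÷ lead(D) = −2x⁵ ÷ x² = −2x³. Subtract (−2x³)·D = −2x⁵ − 10x⁴ + 4x³. Remainder: −9x⁴ − 47x³ + x² − 31x + 15.
Step 5: lead(−9x⁴ − 47x³ + x² − 31x + 15) ÷ lead(D) = −9x⁴ ÷ x² = −9x². Subtract (−9x²)·D = −9x⁴ − 45x³ + 18x². Remainder: −2x³ − 17x² − 31x + 15.
Step 6: lead(−2x³ − 17x² − 31x + 15) ÷ lead(D) = −2x³ ÷ x² = −2x. Subtract (−2x)·D = −2x³ − 10x² + 4x. Remainder: −7x² − 35x + 15.
Step 7: lead(−7x² − 35x + 15) ÷ lead(D) = −7x² ÷ x² = −7. Subtract (−7)·D = −7x² − 35x + 14. Remainder: 1.

Q = [-2, 4, -6, -2, -9, -2, -7]; R = [1]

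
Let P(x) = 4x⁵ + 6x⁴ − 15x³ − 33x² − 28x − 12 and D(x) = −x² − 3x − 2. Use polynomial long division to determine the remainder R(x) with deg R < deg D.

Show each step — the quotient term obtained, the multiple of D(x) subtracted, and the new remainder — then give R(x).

Step 1: lead(4x⁵ + 6x⁴ − 15x³ − 33x² − 28x − 12) ÷ lead(D) = 4x⁵ ÷ −x² = −4x³. Subtract (−4x³)·D = 4x⁵ + 12x⁴ + 8x³. Remainder: −6x⁴ − 23x³ − 33x² − 28x − 12.
Step 2: lead(−6x⁴ − 23x³ − 33x² − 28x − 12) ÷ lead(D) = −6x⁴ ÷ −x² = 6x². Subtract (6x²)·D = −6x⁴ − 18x³ − 12x². Remainder: −5x³ − 21x² − 28x − 12.
Step 3: lead(−5x³ − 21x² − 28x − 12) ÷ lead(D) = −5x³ ÷ −x² = 5x. Subtract (5x)·D = −5x³ − 15x² − 10x. Remainder: −6x² − 18x − 12.
Step 4: lead(−6x² − 18x − 12) ÷ lead(D) = −6x² ÷ −x² = 6. Subtract (6)·D = −6x² − 18x − 12. Remainder: 0.

R(x) = 0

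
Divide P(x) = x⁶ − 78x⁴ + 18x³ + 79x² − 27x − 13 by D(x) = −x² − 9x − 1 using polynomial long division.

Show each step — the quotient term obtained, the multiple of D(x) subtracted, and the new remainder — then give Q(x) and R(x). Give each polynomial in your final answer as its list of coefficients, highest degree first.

Q = [-1, 9, -2, -9, 4]; R = [-9]

Step 1: lead(x⁶ − 78x⁴ + 18x³ + 79x² − 27x − 13) ÷ lead(D) = x⁶ ÷ −x² = −x⁴. Subtract (−x⁴)·D = x⁶ + 9x⁵ + x⁴. Remainder: −9x⁵ − 79x⁴ + 18x³ + 79x² − 27x − 13.
Step 2: lead(−9x⁵ − 79x⁴ + 18x³ + 79x² − 27x − 13) ÷ lead(D) = −9x⁵ ÷ −x² = 9x³. Subtract (9x³)·D = −9x⁵ − 81x⁴ − 9x³. Remainder: 2x⁴ + 27x³ + 79x² − 27x − 13.
Step 3: lead(2x⁴ + 27x³ + 79x² − 27x − 13) ÷ lead(D) = 2x⁴ ÷ −x² = −2x². Subtract (−2x²)·D = 2x⁴ + 18x³ + 2x². Remainder: 9x³ + 77x² − 27x − 13.
Step 4: lead(9x³ + 77x² − 27x − 13) ÷ lead(D) = 9x³ ÷ −x² = −9x. Subtract (−9x)·D = 9x³ + 81x² + 9x. Remainder: −4x² − 36x − 13.
Step 5: lead(−4x² − 36x − 13) ÷ lead(D) = −4x² ÷ −x² = 4. Subtract (4)·D = −4x² − 36x − 4. Remainder: −9.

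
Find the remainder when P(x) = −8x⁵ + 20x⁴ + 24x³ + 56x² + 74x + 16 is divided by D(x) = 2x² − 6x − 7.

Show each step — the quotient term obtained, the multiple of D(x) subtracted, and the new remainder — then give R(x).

R(x) = −5

Step 1: lead(−8x⁵ + 20x⁴ + 24x³ + 56x² + 74x + 16) ÷ lead(D) = −8x⁵ ÷ 2x² = −4x³. Subtract (−4x³)·D = −8x⁵ + 24x⁴ + 28x³. Remainder: −4x⁴ − 4x³ + 56x² + 74x + 16.
Step 2: lead(−4x⁴ − 4x³ + 56x² + 74x + 16) ÷ lead(D) = −4x⁴ ÷ 2x² = −2x². Subtract (−2x²)·D = −4x⁴ + 12x³ + 14x². Remainder: −16x³ + 42x² + 74x + 16.
Step 3: lead(−16x³ + 42x² + 74x + 16) ÷ lead(D) = −16x³ ÷ 2x² = −8x. Subtract (−8x)·D = −16x³ + 48x² + 56x. Remainder: −6x² + 18x + 16.
Step 4: lead(−6x² + 18x + 16) ÷ lead(D) = −6x² ÷ 2x² = −3. Subtract (−3)·D = −6x² + 18x + 21. Remainder: −5.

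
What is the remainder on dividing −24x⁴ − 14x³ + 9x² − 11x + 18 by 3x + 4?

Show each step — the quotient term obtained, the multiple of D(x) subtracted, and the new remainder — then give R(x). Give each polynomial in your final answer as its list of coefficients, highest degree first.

Step 1: lead(−24x⁴ − 14x³ + 9x² − 11x + 18) ÷ lead(D) = −24x⁴ ÷ 3x = −8x³. Subtract (−8x³)·D = −24x⁴ − 32x³. Remainder: 18x³ + 9x² − 11x + 18.
Step 2: lead(18x³ + 9x² − 11x + 18) ÷ lead(D) = 18x³ ÷ 3x = 6x². Subtract (6x²)·D = 18x³ + 24x². Remainder: −15x² − 11x + 18.
Step 3: lead(−15x² − 11x + 18) ÷ lead(D) = −15x² ÷ 3x = −5x. Subtract (−5x)·D = −15x² − 20x. Remainder: 9x + 18.
Step 4: lead(9x + 18) ÷ lead(D) = 9x ÷ 3x = 3. Subtract (3)·D = 9x + 12. Remainder: 6.

R = [6]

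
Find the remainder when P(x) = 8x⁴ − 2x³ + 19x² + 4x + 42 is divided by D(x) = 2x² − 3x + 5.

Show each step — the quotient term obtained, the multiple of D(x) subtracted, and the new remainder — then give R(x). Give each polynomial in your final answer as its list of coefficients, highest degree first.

R = [7]

Step 1: lead(8x⁴ − 2x³ + 19x² + 4x + 42) ÷ lead(D) = 8x⁴ ÷ 2x² = 4x². Subtract (4x²)·D = 8x⁴ − 12x³ + 20x². Remainder: 10x³ − x² + 4x + 42.
Step 2: lead(10x³ − x² + 4x + 42) ÷ lead(D) = 10x³ ÷ 2x² = 5x. Subtract (5x)·D = 10x³ − 15x² + 25x. Remainder: 14x² − 21x + 42.
Step 3: lead(14x² − 21x + 42) ÷ lead(D) = 14x² ÷ 2x² = 7. Subtract (7)·D = 14x² − 21x + 35. Remainder: 7.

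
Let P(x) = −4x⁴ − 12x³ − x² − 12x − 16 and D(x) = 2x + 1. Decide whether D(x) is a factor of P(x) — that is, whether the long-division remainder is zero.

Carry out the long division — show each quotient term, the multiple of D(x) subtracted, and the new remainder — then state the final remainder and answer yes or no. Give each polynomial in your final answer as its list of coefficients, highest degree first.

Step 1: lead(−4x⁴ − 12x³ − x² − 12x − 16) ÷ lead(D) = −4x⁴ ÷ 2x = −2x³. Subtract (−2x³)·D = −4x⁴ − 2x³. Remainder: −10x³ − x² − 12x − 16.
Step 2: lead(−10x³ − x² − 12x − 16) ÷ lead(D) = −10x³ ÷ 2x = −5x². Subtract (−5x²)·D = −10x³ − 5x². Remainder: 4x² − 12x − 16.
Step 3: lead(4x² − 12x − 16) ÷ lead(D) = 4x² ÷ 2x = 2x. Subtract (2x)·D = 4x² + 2x. Remainder: −14x − 16.
Step 4: lead(−14x − 16) ÷ lead(D) = −14x ÷ 2x = −7. Subtract (−7)·D = −14x − 7. Remainder: −9.

R = [-9], so D(x) is not a factor of P(x). no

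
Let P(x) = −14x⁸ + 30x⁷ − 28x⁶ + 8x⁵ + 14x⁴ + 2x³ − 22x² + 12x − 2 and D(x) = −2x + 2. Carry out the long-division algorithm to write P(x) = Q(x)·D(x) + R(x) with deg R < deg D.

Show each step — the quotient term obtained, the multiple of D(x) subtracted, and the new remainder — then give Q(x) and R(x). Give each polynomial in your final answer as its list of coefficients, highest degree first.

Q = [7, -8, 6, 2, -5, -6, 5, -1]; R = [0]

Step 1: lead(−14x⁸ + 30x⁷ − 28x⁶ + 8x⁵ + 14x⁴ + 2x³ − 22x² + 12x − 2) ÷ lead(D) = −14x⁸ ÷ −2x = 7x⁷. Subtract (7x⁷)·D = −14x⁸ + 14x⁷. Remainder: 16x⁷ − 28x⁶ + 8x⁵ + 14x⁴ + 2x³ − 22x² + 12x − 2.
Step 2: lead(16x⁷ − 28x⁶ + 8x⁵ + 14x⁴ + 2x³ − 22x² + 12x − 2) ÷ lead(D) = 16x⁷ ÷ −2x = −8x⁶. Subtract (−8x⁶)·D = 16x⁷ − 16x⁶. Remainder: −12x⁶ + 8x⁵ + 14x⁴ + 2x³ − 22x² + 12x − 2.
Step 3: lead(−12x⁶ + 8x⁵ + 14x⁴ + 2x³ − 22x² + 12x − 2) ÷ lead(D) = −12x⁶ ÷ −2x = 6x⁵. Subtract (6x⁵)·D = −12x⁶ + 12x⁵. Remainder: −4x⁵ + 14x⁴ + 2x³ − 22x² + 12x − 2.
Step 4: lead(−4x⁵ + 14x⁴ + 2x³ − 22x² + 12x − 2) ÷ lead(D) = −4x⁵ ÷ −2x = 2x⁴. Subtract (2x⁴)·D = −4x⁵ + 4x⁴. Remainder: 10x⁴ + 2x³ − 22x² + 12x − 2.
Step 5: lead(10x⁴ + 2x³ − 22x² + 12x − 2) ÷ lead(D) = 10x⁴ ÷ −2x = −5x³. Subtract (−5x³)·D = 10x⁴ − 10x³. Remainder: 12x³ − 22x² + 12x − 2.
Step 6: lead(12x³ − 22x² + 12x − 2) ÷ lead(D) = 12x³ ÷ −2x = −6x². Subtract (−6x²)·D = 12x³ − 12x². Remainder: −10x² + 12x − 2.
Step 7: lead(−10x² + 12x − 2) ÷ lead(D) = −10x² ÷ −2x = 5x. Subtract (5x)·D = −10x² + 10x. Remainder: 2x − 2.
Step 8: lead(2x − 2) ÷ lead(D) = 2x ÷ −2x = −1. Subtract (−1)·D = 2x − 2. Remainder: 0.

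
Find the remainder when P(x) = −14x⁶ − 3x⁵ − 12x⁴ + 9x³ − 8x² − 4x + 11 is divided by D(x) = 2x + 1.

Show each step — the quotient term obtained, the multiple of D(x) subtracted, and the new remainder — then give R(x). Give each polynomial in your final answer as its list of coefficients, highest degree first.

Step 1: lead(−14x⁶ − 3x⁵ − 12x⁴ + 9x³ − 8x² − 4x + 11) ÷ lead(D) = −14x⁶ ÷ 2x = −7x⁵. Subtract (−7x⁵)·D = −14x⁶ − 7x⁵. Remainder: 4x⁵ − 12x⁴ + 9x³ − 8x² − 4x + 11.
Step 2: lead(4x⁵ − 12x⁴ + 9x³ − 8x² − 4x + 11) ÷ lead(D) = 4x⁵ ÷ 2x = 2x⁴. Subtract (2x⁴)·D = 4x⁵ + 2x⁴. Remainder: −14x⁴ + 9x³ − 8x² − 4x + 11.
Step 3: lead(−14x⁴ + 9x³ − 8x² − 4x + 11) ÷ lead(D) = −14x⁴ ÷ 2x = −7x³. Subtract (−7x³)·D = −14x⁴ − 7x³. Remainder: 16x³ − 8x² − 4x + 11.
Step 4: lead(16x³ − 8x² − 4x + 11) ÷ lead(D) = 16x³ ÷ 2x = 8x². Subtract (8x²)·D = 16x³ + 8x². Remainder: −16x² − 4x + 11.
Step 5: lead(−16x² − 4x + 11) ÷ lead(D) = −16x² ÷ 2x = −8x. Subtract (−8x)·D = −16x² − 8x. Remainder: 4x + 11.
Step 6: lead(4x + 11) ÷ lead(D) = 4x ÷ 2x = 2. Subtract (2)·D = 4x + 2. Remainder: 9.

R = [9]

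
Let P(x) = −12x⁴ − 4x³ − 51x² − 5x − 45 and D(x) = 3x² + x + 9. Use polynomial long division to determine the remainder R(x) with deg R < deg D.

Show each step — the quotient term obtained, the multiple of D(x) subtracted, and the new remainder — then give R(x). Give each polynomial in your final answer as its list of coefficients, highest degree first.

R = [0]

Step 1: lead(−12x⁴ − 4x³ − 51x² − 5x − 45) ÷ lead(D) = −12x⁴ ÷ 3x² = −4x². Subtract (−4x²)·D = −12x⁴ − 4x³ − 36x². Remainder: −15x² − 5x − 45.
Step 2: lead(−15x² − 5x − 45) ÷ lead(D) = −15x² ÷ 3x² = −5. Subtract (−5)·D = −15x² − 5x − 45. Remainder: 0.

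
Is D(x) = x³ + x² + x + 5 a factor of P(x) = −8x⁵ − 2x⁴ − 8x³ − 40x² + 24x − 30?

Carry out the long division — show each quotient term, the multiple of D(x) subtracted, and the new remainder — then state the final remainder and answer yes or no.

Step 1: lead(−8x⁵ − 2x⁴ − 8x³ − 40x² + 24x − 30) ÷ lead(D) = −8x⁵ ÷ x³ = −8x². Subtract (−8x²)·D = −8x⁵ − 8x⁴ − 8x³ − 40x². Remainder: 6x⁴ + 24x − 30.
Step 2: lead(6x⁴ + 24x − 30) ÷ lead(D) = 6x⁴ ÷ x³ = 6x. Subtract (6x)·D = 6x⁴ + 6x³ + 6x² + 30x. Remainder: −6x³ − 6x² − 6x − 30.
Step 3: lead(−6x³ − 6x² − 6x − 30) ÷ lead(D) = −6x³ ÷ x³ = −6. Subtract (−6)·D = −6x³ − 6x² − 6x − 30. Remainder: 0.

R(x) = 0, so D(x) is a factor of P(x). yes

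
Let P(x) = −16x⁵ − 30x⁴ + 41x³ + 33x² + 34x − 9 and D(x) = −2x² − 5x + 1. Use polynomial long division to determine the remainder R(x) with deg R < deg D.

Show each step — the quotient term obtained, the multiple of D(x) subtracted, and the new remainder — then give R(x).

Step 1: lead(−16x⁵ − 30x⁴ + 41x³ + 33x² + 34x − 9) ÷ lead(D) = −16x⁵ ÷ −2x² = 8x³. Subtract (8x³)·D = −16x⁵ − 40x⁴ + 8x³. Remainder: 10x⁴ + 33x³ + 33x² + 34x − 9.
Step 2: lead(10x⁴ + 33x³ + 33x² + 34x − 9) ÷ lead(D) = 10x⁴ ÷ −2x² = −5x². Subtract (−5x²)·D = 10x⁴ + 25x³ − 5x². Remainder: 8x³ + 38x² + 34x − 9.
Step 3: lead(8x³ + 38x² + 34x − 9) ÷ lead(D) = 8x³ ÷ −2x² = −4x. Subtract (−4x)·D = 8x³ + 20x² − 4x. Remainder: 18x² + 38x − 9.
Step 4: lead(18x² + 38x − 9) ÷ lead(D) = 18x² ÷ −2x² = −9. Subtract (−9)·D = 18x² + 45x − 9. Remainder: −7x.

R(x) = −7x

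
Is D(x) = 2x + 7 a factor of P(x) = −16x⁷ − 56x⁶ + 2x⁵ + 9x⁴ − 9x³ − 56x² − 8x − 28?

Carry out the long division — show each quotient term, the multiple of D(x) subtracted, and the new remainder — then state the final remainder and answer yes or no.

R(x) = 0, so D(x) is a factor of P(x). yes

Step 1: lead(−16x⁷ − 56x⁶ + 2x⁵ + 9x⁴ − 9x³ − 56x² − 8x − 28) ÷ lead(D) = −16x⁷ ÷ 2x = −8x⁶. Subtract (−8x⁶)·D = −16x⁷ − 56x⁶. Remainder: 2x⁵ + 9x⁴ − 9x³ − 56x² − 8x − 28.
Step 2: lead(2x⁵ + 9x⁴ − 9x³ − 56x² − 8x − 28) ÷ lead(D) = 2x⁵ ÷ 2x = x⁴. Subtract (x⁴)·D = 2x⁵ + 7x⁴. Remainder: 2x⁴ − 9x³ − 56x² − 8x − 28.
Step 3: lead(2x⁴ − 9x³ − 56x² − 8x − 28) ÷ lead(D) = 2x⁴ ÷ 2x = x³. Subtract (x³)·D = 2x⁴ + 7x³. Remainder: −16x³ − 56x² − 8x − 28.
Step 4: lead(−16x³ − 56x² − 8x − 28) ÷ lead(D) = −16x³ ÷ 2x = −8x². Subtract (−8x²)·D = −16x³ − 56x². Remainder: −8x − 28.
Step 5: lead(−8x − 28) ÷ lead(D) = −8x ÷ 2x = −4. Subtract (−4)·D = −8x − 28. Remainder: 0.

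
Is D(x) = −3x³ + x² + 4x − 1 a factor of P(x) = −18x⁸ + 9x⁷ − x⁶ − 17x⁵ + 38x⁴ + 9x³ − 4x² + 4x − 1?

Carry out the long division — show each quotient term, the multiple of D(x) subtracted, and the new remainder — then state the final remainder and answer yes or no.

R(x) = 0, so D(x) is a factor of P(x). yes

Step 1: lead(−18x⁸ + 9x⁷ − x⁶ − 17x⁵ + 38x⁴ + 9x³ − 4x² + 4x − 1) ÷ lead(D) = −18x⁸ ÷ −3x³ = 6x⁵. Subtract (6x⁵)·D = −18x⁸ + 6x⁷ + 24x⁶ − 6x⁵. Remainder: 3x⁷ − 25x⁶ − 11x⁵ + 38x⁴ + 9x³ − 4x² + 4x − 1.
Step 2: lead(3x⁷ − 25x⁶ − 11x⁵ + 38x⁴ + 9x³ − 4x² + 4x − 1) ÷ lead(D) = 3x⁷ ÷ −3x³ = −x⁴. Subtract (−x⁴)·D = 3x⁷ − x⁶ − 4x⁵ + x⁴. Remainder: −24x⁶ − 7x⁵ + 37x⁴ + 9x³ − 4x² + 4x − 1.
Step 3: lead(−24x⁶ − 7x⁵ + 37x⁴ + 9x³ − 4x² + 4x − 1) ÷ lead(D) = −24x⁶ ÷ −3x³ = 8x³. Subtract (8x³)·D = −24x⁶ + 8x⁵ + 32x⁴ − 8x³. Remainder: −15x⁵ + 5x⁴ + 17x³ − 4x² + 4x − 1.
Step 4: lead(−15x⁵ + 5x⁴ + 17x³ − 4x² + 4x − 1) ÷ lead(D) = −15x⁵ ÷ −3x³ = 5x². Subtract (5x²)·D = −15x⁵ + 5x⁴ + 20x³ − 5x². Remainder: −3x³ + x² + 4x − 1.
Step 5: lead(−3x³ + x² + 4x − 1) ÷ lead(D) = −3x³ ÷ −3x³ = 1. Subtract (1)·D = −3x³ + x² + 4x − 1. Remainder: 0.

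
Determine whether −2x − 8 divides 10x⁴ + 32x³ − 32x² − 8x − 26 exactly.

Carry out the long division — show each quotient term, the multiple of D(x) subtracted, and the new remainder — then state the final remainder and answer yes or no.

R(x) = 6, so D(x) is not a factor of P(x). no

Step 1: lead(10x⁴ + 32x³ − 32x² − 8x − 26) ÷ lead(D) = 10x⁴ ÷ −2x = −5x³. Subtract (−5x³)·D = 10x⁴ + 40x³. Remainder: −8x³ − 32x² − 8x − 26.
Step 2: lead(−8x³ − 32x² − 8x − 26) ÷ lead(D) = −8x³ ÷ −2x = 4x². Subtract (4x²)·D = −8x³ − 32x². Remainder: −8x − 26.
Step 3: lead(−8x − 26) ÷ lead(D) = −8x ÷ −2x = 4. Subtract (4)·D = −8x − 32. Remainder: 6.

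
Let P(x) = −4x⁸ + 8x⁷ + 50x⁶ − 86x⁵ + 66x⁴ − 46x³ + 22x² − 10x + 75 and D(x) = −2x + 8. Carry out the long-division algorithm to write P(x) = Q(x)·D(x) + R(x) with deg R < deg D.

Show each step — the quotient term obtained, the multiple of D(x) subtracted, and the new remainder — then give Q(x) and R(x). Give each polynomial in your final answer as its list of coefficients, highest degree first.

Step 1: lead(−4x⁸ + 8x⁷ + 50x⁶ − 86x⁵ + 66x⁴ − 46x³ + 22x² − 10x + 75) ÷ lead(D) = −4x⁸ ÷ −2x = 2x⁷. Subtract (2x⁷)·D = −4x⁸ + 16x⁷. Remainder: −8x⁷ + 50x⁶ − 86x⁵ + 66x⁴ − 46x³ + 22x² − 10x + 75.
Step 2: lead(−8x⁷ + 50x⁶ − 86x⁵ + 66x⁴ − 46x³ + 22x² − 10x + 75) ÷ lead(D) = −8x⁷ ÷ −2x = 4x⁶. Subtract (4x⁶)·D = −8x⁷ + 32x⁶. Remainder: 18x⁶ − 86x⁵ + 66x⁴ − 46x³ + 22x² − 10x + 75.
Step 3: lead(18x⁶ − 86x⁵ + 66x⁴ − 46x³ + 22x² − 10x + 75) ÷ lead(D) = 18x⁶ ÷ −2x = −9x⁵. Subtract (−9x⁵)·D = 18x⁶ − 72x⁵. Remainder: −14x⁵ + 66x⁴ − 46x³ + 22x² − 10x + 75.
Step 4: lead(−14x⁵ + 66x⁴ − 46x³ + 22x² − 10x + 75) ÷ lead(D) = −14x⁵ ÷ −2x = 7x⁴. Subtract (7x⁴)·D = −14x⁵ + 56x⁴. Remainder: 10x⁴ − 46x³ + 22x² − 10x + 75.
Step 5: lead(10x⁴ − 46x³ + 22x² − 10x + 75) ÷ lead(D) = 10x⁴ ÷ −2x = −5x³. Subtract (−5x³)·D = 10x⁴ − 40x³. Remainder: −6x³ + 22x² − 10x + 75.
Step 6: lead(−6x³ + 22x² − 10x + 75) ÷ lead(D) = −6x³ ÷ −2x = 3x². Subtract (3x²)·D = −6x³ + 24x². Remainder: −2x² − 10x + 75.
Step 7: lead(−2x² − 10x + 75) ÷ lead(D) = −2x² ÷ −2x = x. Subtract (x)·D = −2x² + 8x. Remainder: −18x + 75.
Step 8: lead(−18x + 75) ÷ lead(D) = −18x ÷ −2x = 9. Subtract (9)·D = −18x + 72. Remainder: 3.

Q = [2, 4, -9, 7, -5, 3, 1, 9]; R = [3]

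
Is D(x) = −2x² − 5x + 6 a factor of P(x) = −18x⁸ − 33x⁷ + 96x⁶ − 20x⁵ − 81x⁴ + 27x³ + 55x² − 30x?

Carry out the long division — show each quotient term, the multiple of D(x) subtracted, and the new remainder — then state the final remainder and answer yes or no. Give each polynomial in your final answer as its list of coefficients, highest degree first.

Step 1: lead(−18x⁸ − 33x⁷ + 96x⁶ − 20x⁵ − 81x⁴ + 27x³ + 55x² − 30x) ÷ lead(D) = −18x⁸ ÷ −2x² = 9x⁶. Subtract (9x⁶)·D = −18x⁸ − 45x⁷ + 54x⁶. Remainder: 12x⁷ + 42x⁶ − 20x⁵ − 81x⁴ + 27x³ + 55x² − 30x.
Step 2: lead(12x⁷ + 42x⁶ − 20x⁵ − 81x⁴ + 27x³ + 55x² − 30x) ÷ lead(D) = 12x⁷ ÷ −2x² = −6x⁵. Subtract (−6x⁵)·D = 12x⁷ + 30x⁶ − 36x⁵. Remainder: 12x⁶ + 16x⁵ − 81x⁴ + 27x³ + 55x² − 30x.
Step 3: lead(12x⁶ + 16x⁵ − 81x⁴ + 27x³ + 55x² − 30x) ÷ lead(D) = 12x⁶ ÷ −2x² = −6x⁴. Subtract (−6x⁴)·D = 12x⁶ + 30x⁵ − 36x⁴. Remainder: −14x⁵ − 45x⁴ + 27x³ + 55x² − 30x.
Step 4: lead(−14x⁵ − 45x⁴ + 27x³ + 55x² − 30x) ÷ lead(D) = −14x⁵ ÷ −2x² = 7x³. Subtract (7x³)·D = −14x⁵ − 35x⁴ + 42x³. Remainder: −10x⁴ − 15x³ + 55x² − 30x.
Step 5: lead(−10x⁴ − 15x³ + 55x² − 30x) ÷ lead(D) = −10x⁴ ÷ −2x² = 5x². Subtract (5x²)·D = −10x⁴ − 25x³ + 30x². Remainder: 10x³ + 25x² − 30x.
Step 6: lead(10x³ + 25x² − 30x) ÷ lead(D) = 10x³ ÷ −2x² = −5x. Subtract (−5x)·D = 10x³ + 25x² − 30x. Remainder: 0.

R = [0], so D(x) is a factor of P(x). yes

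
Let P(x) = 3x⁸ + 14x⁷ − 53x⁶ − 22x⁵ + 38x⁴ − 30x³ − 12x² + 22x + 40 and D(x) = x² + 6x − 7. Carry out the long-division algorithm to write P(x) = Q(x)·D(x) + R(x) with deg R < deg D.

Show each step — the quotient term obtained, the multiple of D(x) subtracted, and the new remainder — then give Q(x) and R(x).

Q(x) = 3x⁶ − 4x⁵ − 8x⁴ − 2x³ − 6x² − 8x − 6; R(x) = 2x − 2

Step 1: lead(3x⁸ + 14x⁷ − 53x⁶ − 22x⁵ + 38x⁴ − 30x³ − 12x² + 22x + 40) ÷ lead(D) = 3x⁸ ÷ x² = 3x⁶. Subtract (3x⁶)·D = 3x⁸ + 18x⁷ − 21x⁶. Remainder: −4x⁷ − 32x⁶ − 22x⁵ + 38x⁴ − 30x³ − 12x² + 22x + 40.
Step 2: lead(−4x⁷ − 32x⁶ − 22x⁵ + 38x⁴ − 30x³ − 12x² + 22x + 40) ÷ lead(D) = −4x⁷ ÷ x² = −4x⁵. Subtract (−4x⁵)·D = −4x⁷ − 24x⁶ + 28x⁵. Remainder: −8x⁶ − 50x⁵ + 38x⁴ − 30x³ − 12x² + 22x + 40.
Step 3: lead(−8x⁶ − 50x⁵ + 38x⁴ − 30x³ − 12x² + 22x + 40) ÷ lead(D) = −8x⁶ ÷ x² = −8x⁴. Subtract (−8x⁴)·D = −8x⁶ − 48x⁵ + 56x⁴. Remainder: −2x⁵ − 18x⁴ − 30x³ − 12x² + 22x + 40.
Step 4: lead(−2x⁵ − 18x⁴ − 30x³ − 12x² + 22x + 40) ÷ lead(D) = −2x⁵ ÷ x² = −2x³. Subtract (−2x³)·D = −2x⁵ − 12x⁴ + 14x³. Remainder: −6x⁴ − 44x³ − 12x² + 22x + 40.
Step 5: lead(−6x⁴ − 44x³ − 12x² + 22x + 40) ÷ lead(D) = −6x⁴ ÷ x² = −6x². Subtract (−6x²)·D = −6x⁴ − 36x³ + 42x². Remainder: −8x³ − 54x² + 22x + 40.
Step 6: lead(−8x³ − 54x² + 22x + 40) ÷ lead(D) = −8x³ ÷ x² = −8x. Subtract (−8x)·D = −8x³ − 48x² + 56x. Remainder: −6x² − 34x + 40.
Step 7: lead(−6x² − 34x + 40) ÷ lead(D) = −6x² ÷ x² = −6. Subtract (−6)·D = −6x² − 36x + 42. Remainder: 2x − 2.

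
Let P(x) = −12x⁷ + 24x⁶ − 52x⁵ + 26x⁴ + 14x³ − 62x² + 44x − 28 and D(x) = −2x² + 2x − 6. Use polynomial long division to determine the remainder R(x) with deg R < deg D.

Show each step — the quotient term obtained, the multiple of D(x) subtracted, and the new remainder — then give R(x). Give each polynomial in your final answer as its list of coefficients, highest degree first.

R = [-4]

Step 1: lead(−12x⁷ + 24x⁶ − 52x⁵ + 26x⁴ + 14x³ − 62x² + 44x − 28) ÷ lead(D) = −12x⁷ ÷ −2x² = 6x⁵. Subtract (6x⁵)·D = −12x⁷ + 12x⁶ − 36x⁵. Remainder: 12x⁶ − 16x⁵ + 26x⁴ + 14x³ − 62x² + 44x − 28.
Step 2: lead(12x⁶ − 16x⁵ + 26x⁴ + 14x³ − 62x² + 44x − 28) ÷ lead(D) = 12x⁶ ÷ −2x² = −6x⁴. Subtract (−6x⁴)·D = 12x⁶ − 12x⁵ + 36x⁴. Remainder: −4x⁵ − 10x⁴ + 14x³ − 62x² + 44x − 28.
Step 3: lead(−4x⁵ − 10x⁴ + 14x³ − 62x² + 44x − 28) ÷ lead(D) = −4x⁵ ÷ −2x² = 2x³. Subtract (2x³)·D = −4x⁵ + 4x⁴ − 12x³. Remainder: −14x⁴ + 26x³ − 62x² + 44x − 28.
Step 4: lead(−14x⁴ + 26x³ − 62x² + 44x − 28) ÷ lead(D) = −14x⁴ ÷ −2x² = 7x². Subtract (7x²)·D = −14x⁴ + 14x³ − 42x². Remainder: 12x³ − 20x² + 44x − 28.
Step 5: lead(12x³ − 20x² + 44x − 28) ÷ lead(D) = 12x³ ÷ −2x² = −6x. Subtract (−6x)·D = 12x³ − 12x² + 36x. Remainder: −8x² + 8x − 28.
Step 6: lead(−8x² + 8x − 28) ÷ lead(D) = −8x² ÷ −2x² = 4. Subtract (4)·D = −8x² + 8x − 24. Remainder: −4.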